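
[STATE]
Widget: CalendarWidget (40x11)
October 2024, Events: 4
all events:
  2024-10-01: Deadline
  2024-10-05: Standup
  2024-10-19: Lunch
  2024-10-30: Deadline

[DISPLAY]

              October 2024              
Mo Tu We Th Fr Sa Su                    
    1*  2  3  4  5*  6                  
 7  8  9 10 11 12 13                    
14 15 16 17 18 19* 20                   
21 22 23 24 25 26 27                    
28 29 30* 31                            
                                        
                                        
                                        
                                        


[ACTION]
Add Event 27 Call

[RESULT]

              October 2024              
Mo Tu We Th Fr Sa Su                    
    1*  2  3  4  5*  6                  
 7  8  9 10 11 12 13                    
14 15 16 17 18 19* 20                   
21 22 23 24 25 26 27*                   
28 29 30* 31                            
                                        
                                        
                                        
                                        


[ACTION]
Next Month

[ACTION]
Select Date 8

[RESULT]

             November 2024              
Mo Tu We Th Fr Sa Su                    
             1  2  3                    
 4  5  6  7 [ 8]  9 10                  
11 12 13 14 15 16 17                    
18 19 20 21 22 23 24                    
25 26 27 28 29 30                       
                                        
                                        
                                        
                                        


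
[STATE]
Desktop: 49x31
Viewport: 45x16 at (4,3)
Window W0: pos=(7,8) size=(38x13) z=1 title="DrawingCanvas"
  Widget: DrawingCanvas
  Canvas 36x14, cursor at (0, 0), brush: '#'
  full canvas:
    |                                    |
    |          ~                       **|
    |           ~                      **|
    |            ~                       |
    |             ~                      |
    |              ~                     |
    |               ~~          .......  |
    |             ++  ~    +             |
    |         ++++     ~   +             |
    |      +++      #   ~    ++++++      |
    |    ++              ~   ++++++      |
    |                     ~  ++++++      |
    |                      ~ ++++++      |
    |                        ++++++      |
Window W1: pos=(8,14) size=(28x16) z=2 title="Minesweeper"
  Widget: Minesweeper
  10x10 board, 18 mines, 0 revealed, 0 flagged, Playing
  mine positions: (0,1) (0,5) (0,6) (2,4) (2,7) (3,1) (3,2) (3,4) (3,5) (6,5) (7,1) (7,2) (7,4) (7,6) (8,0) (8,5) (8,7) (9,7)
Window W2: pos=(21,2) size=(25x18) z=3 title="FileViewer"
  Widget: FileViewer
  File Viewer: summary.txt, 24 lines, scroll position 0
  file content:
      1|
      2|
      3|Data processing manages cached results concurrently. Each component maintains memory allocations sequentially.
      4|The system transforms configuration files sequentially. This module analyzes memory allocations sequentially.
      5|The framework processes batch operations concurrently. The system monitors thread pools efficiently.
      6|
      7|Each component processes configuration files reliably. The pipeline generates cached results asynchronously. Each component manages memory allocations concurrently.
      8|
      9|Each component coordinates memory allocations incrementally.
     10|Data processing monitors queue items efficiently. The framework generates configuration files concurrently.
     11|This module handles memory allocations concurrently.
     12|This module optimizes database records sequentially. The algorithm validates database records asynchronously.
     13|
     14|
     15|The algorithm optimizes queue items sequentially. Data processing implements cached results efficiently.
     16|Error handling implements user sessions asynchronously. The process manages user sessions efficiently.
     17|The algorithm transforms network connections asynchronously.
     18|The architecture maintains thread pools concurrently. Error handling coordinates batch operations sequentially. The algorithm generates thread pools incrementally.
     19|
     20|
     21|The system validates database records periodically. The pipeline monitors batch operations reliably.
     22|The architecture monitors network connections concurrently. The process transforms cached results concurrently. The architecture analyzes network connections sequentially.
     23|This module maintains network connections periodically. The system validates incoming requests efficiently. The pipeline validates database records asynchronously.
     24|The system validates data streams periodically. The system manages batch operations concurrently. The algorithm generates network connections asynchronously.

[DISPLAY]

                 ┃ FileViewer            ┃   
                 ┠───────────────────────┨   
                 ┃                      ▲┃   
                 ┃                      █┃   
                 ┃Data processing manage░┃   
   ┏━━━━━━━━━━━━━┃The system transforms ░┃   
   ┃ DrawingCanva┃The framework processe░┃   
   ┠─────────────┃                      ░┃   
   ┃+            ┃Each component process░┃   
   ┃          ~  ┃                      ░┃   
   ┃           ~ ┃Each component coordin░┃   
   ┃┏━━━━━━━━━━━━┃Data processing monito░┃   
   ┃┃ Minesweeper┃This module handles me░┃   
   ┃┠────────────┃This module optimizes ░┃   
   ┃┃■■■■■■■■■■  ┃                      ░┃   
   ┃┃■■■■■■■■■■  ┃                      ▼┃   


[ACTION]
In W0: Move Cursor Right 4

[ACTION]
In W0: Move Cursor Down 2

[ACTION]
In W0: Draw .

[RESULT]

                 ┃ FileViewer            ┃   
                 ┠───────────────────────┨   
                 ┃                      ▲┃   
                 ┃                      █┃   
                 ┃Data processing manage░┃   
   ┏━━━━━━━━━━━━━┃The system transforms ░┃   
   ┃ DrawingCanva┃The framework processe░┃   
   ┠─────────────┃                      ░┃   
   ┃             ┃Each component process░┃   
   ┃          ~  ┃                      ░┃   
   ┃    .      ~ ┃Each component coordin░┃   
   ┃┏━━━━━━━━━━━━┃Data processing monito░┃   
   ┃┃ Minesweeper┃This module handles me░┃   
   ┃┠────────────┃This module optimizes ░┃   
   ┃┃■■■■■■■■■■  ┃                      ░┃   
   ┃┃■■■■■■■■■■  ┃                      ▼┃   


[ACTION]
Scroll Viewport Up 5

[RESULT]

                                             
                                             
                 ┏━━━━━━━━━━━━━━━━━━━━━━━┓   
                 ┃ FileViewer            ┃   
                 ┠───────────────────────┨   
                 ┃                      ▲┃   
                 ┃                      █┃   
                 ┃Data processing manage░┃   
   ┏━━━━━━━━━━━━━┃The system transforms ░┃   
   ┃ DrawingCanva┃The framework processe░┃   
   ┠─────────────┃                      ░┃   
   ┃             ┃Each component process░┃   
   ┃          ~  ┃                      ░┃   
   ┃    .      ~ ┃Each component coordin░┃   
   ┃┏━━━━━━━━━━━━┃Data processing monito░┃   
   ┃┃ Minesweeper┃This module handles me░┃   


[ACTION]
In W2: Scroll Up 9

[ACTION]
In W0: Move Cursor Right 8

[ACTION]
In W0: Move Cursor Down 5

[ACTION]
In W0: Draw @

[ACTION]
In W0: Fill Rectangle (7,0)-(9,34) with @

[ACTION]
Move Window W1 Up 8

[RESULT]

                                             
                                             
                 ┏━━━━━━━━━━━━━━━━━━━━━━━┓   
                 ┃ FileViewer            ┃   
                 ┠───────────────────────┨   
                 ┃                      ▲┃   
    ┏━━━━━━━━━━━━┃                      █┃   
    ┃ Minesweeper┃Data processing manage░┃   
   ┏┠────────────┃The system transforms ░┃   
   ┃┃■■■■■■■■■■  ┃The framework processe░┃   
   ┠┃■■■■■■■■■■  ┃                      ░┃   
   ┃┃■■■■■■■■■■  ┃Each component process░┃   
   ┃┃■■■■■■■■■■  ┃                      ░┃   
   ┃┃■■■■■■■■■■  ┃Each component coordin░┃   
   ┃┃■■■■■■■■■■  ┃Data processing monito░┃   
   ┃┃■■■■■■■■■■  ┃This module handles me░┃   


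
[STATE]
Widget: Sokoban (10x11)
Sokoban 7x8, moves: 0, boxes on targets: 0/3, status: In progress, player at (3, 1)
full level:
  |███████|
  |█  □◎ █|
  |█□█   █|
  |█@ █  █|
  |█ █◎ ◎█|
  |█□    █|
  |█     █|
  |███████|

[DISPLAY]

███████   
█  □◎ █   
█□█   █   
█@ █  █   
█ █◎ ◎█   
█□    █   
█     █   
███████   
Moves: 0  
          
          


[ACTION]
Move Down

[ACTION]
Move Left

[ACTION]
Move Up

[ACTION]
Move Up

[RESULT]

███████   
█□ □◎ █   
█@█   █   
█  █  █   
█ █◎ ◎█   
█□    █   
█     █   
███████   
Moves: 3  
          
          


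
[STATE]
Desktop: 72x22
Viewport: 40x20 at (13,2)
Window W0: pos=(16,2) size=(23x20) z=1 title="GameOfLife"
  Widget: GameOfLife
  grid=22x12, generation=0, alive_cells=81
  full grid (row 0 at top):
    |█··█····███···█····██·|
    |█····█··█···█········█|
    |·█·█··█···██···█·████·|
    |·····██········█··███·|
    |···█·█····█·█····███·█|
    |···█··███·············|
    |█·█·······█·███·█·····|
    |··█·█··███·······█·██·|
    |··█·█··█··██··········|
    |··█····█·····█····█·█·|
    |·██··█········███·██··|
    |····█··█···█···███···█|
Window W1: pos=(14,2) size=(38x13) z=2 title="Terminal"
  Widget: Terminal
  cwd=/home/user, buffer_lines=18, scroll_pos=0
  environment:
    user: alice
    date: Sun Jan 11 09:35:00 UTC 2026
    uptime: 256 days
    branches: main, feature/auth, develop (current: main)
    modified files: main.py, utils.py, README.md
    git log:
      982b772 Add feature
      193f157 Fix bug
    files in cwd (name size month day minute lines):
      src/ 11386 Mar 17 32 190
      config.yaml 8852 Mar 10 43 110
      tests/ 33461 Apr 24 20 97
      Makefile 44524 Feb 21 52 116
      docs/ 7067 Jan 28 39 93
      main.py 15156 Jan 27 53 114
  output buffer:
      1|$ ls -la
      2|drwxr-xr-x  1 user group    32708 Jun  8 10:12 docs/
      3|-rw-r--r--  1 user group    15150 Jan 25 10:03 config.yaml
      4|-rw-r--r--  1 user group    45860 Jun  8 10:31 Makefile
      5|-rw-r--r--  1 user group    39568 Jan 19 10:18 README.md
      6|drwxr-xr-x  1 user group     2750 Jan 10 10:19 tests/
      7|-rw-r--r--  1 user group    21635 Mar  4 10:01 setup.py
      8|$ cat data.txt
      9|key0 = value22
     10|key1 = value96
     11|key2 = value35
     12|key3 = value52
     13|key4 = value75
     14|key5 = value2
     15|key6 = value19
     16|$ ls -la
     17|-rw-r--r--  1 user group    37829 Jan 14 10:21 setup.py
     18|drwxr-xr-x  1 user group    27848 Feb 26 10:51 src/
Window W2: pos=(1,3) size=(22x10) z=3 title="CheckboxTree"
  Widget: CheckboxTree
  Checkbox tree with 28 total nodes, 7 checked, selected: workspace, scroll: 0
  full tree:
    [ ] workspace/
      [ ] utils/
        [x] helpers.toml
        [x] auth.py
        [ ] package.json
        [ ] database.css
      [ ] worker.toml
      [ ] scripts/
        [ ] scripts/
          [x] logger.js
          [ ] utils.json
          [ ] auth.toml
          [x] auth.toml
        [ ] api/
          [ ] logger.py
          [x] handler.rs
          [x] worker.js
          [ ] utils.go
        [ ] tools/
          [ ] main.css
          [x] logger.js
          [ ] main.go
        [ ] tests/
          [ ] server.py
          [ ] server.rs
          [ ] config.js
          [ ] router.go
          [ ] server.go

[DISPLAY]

 ┏━━━━━━━━━━━━━━━━━━━━━━━━━━━━━━━━━━━━┓ 
━━━━━━━━━┓l                           ┃ 
ee       ┃────────────────────────────┨ 
─────────┨                            ┃ 
ace/     ┃-x  1 user group    32708 Ju┃ 
s/       ┃--  1 user group    15150 Ja┃ 
lpers.tom┃--  1 user group    45860 Ju┃ 
th.py    ┃--  1 user group    39568 Ja┃ 
ckage.jso┃-x  1 user group     2750 Ja┃ 
tabase.cs┃--  1 user group    21635 Ma┃ 
━━━━━━━━━┛ta.txt                      ┃ 
 ┃key0 = value22                      ┃ 
 ┗━━━━━━━━━━━━━━━━━━━━━━━━━━━━━━━━━━━━┛ 
   ┃··█····█·····█····█·█┃              
   ┃·██··█········███·██·┃              
   ┃····█··█···█···███···┃              
   ┃                     ┃              
   ┃                     ┃              
   ┃                     ┃              
   ┗━━━━━━━━━━━━━━━━━━━━━┛              


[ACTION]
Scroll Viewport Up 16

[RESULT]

                                        
                                        
 ┏━━━━━━━━━━━━━━━━━━━━━━━━━━━━━━━━━━━━┓ 
━━━━━━━━━┓l                           ┃ 
ee       ┃────────────────────────────┨ 
─────────┨                            ┃ 
ace/     ┃-x  1 user group    32708 Ju┃ 
s/       ┃--  1 user group    15150 Ja┃ 
lpers.tom┃--  1 user group    45860 Ju┃ 
th.py    ┃--  1 user group    39568 Ja┃ 
ckage.jso┃-x  1 user group     2750 Ja┃ 
tabase.cs┃--  1 user group    21635 Ma┃ 
━━━━━━━━━┛ta.txt                      ┃ 
 ┃key0 = value22                      ┃ 
 ┗━━━━━━━━━━━━━━━━━━━━━━━━━━━━━━━━━━━━┛ 
   ┃··█····█·····█····█·█┃              
   ┃·██··█········███·██·┃              
   ┃····█··█···█···███···┃              
   ┃                     ┃              
   ┃                     ┃              


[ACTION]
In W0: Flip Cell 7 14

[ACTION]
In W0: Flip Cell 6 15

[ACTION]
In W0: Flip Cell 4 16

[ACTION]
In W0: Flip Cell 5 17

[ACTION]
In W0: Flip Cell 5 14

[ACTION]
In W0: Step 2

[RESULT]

                                        
                                        
 ┏━━━━━━━━━━━━━━━━━━━━━━━━━━━━━━━━━━━━┓ 
━━━━━━━━━┓l                           ┃ 
ee       ┃────────────────────────────┨ 
─────────┨                            ┃ 
ace/     ┃-x  1 user group    32708 Ju┃ 
s/       ┃--  1 user group    15150 Ja┃ 
lpers.tom┃--  1 user group    45860 Ju┃ 
th.py    ┃--  1 user group    39568 Ja┃ 
ckage.jso┃-x  1 user group     2750 Ja┃ 
tabase.cs┃--  1 user group    21635 Ma┃ 
━━━━━━━━━┛ta.txt                      ┃ 
 ┃key0 = value22                      ┃ 
 ┗━━━━━━━━━━━━━━━━━━━━━━━━━━━━━━━━━━━━┛ 
   ┃·····██·······██·█··█┃              
   ┃·███·········██·█····┃              
   ┃··█··············██··┃              
   ┃                     ┃              
   ┃                     ┃              


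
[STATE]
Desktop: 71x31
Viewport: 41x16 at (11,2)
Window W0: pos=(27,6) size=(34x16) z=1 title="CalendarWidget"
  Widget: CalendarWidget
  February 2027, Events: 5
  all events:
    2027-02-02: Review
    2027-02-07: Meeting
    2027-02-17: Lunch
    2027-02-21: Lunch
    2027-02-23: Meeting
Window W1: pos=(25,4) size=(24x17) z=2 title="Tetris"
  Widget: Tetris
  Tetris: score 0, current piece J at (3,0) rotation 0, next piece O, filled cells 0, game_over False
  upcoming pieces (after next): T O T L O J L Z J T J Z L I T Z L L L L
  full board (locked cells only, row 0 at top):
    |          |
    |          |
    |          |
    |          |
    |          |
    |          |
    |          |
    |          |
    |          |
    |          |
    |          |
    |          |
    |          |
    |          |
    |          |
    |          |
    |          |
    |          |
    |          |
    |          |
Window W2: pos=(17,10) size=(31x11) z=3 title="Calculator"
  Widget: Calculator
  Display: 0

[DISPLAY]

                                         
                                         
              ┏━━━━━━━━━━━━━━━━━━━━━━┓   
              ┃ Tetris               ┃   
              ┠──────────────────────┨━━━
              ┃          │Next:      ┃   
              ┃          │▓▓         ┃───
              ┃          │▓▓         ┃7  
      ┏━━━━━━━━━━━━━━━━━━━━━━━━━━━━━┓┃   
      ┃ Calculator                  ┃┃*  
      ┠─────────────────────────────┨┃   
      ┃                            0┃┃*  
      ┃┌───┬───┬───┬───┐            ┃┃   
      ┃│ 7 │ 8 │ 9 │ ÷ │            ┃┃   
      ┃├───┼───┼───┼───┤            ┃┃   
      ┃│ 4 │ 5 │ 6 │ × │            ┃┃   


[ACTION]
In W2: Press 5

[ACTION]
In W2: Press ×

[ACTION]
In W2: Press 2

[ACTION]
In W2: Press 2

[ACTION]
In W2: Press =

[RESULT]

                                         
                                         
              ┏━━━━━━━━━━━━━━━━━━━━━━┓   
              ┃ Tetris               ┃   
              ┠──────────────────────┨━━━
              ┃          │Next:      ┃   
              ┃          │▓▓         ┃───
              ┃          │▓▓         ┃7  
      ┏━━━━━━━━━━━━━━━━━━━━━━━━━━━━━┓┃   
      ┃ Calculator                  ┃┃*  
      ┠─────────────────────────────┨┃   
      ┃                          110┃┃*  
      ┃┌───┬───┬───┬───┐            ┃┃   
      ┃│ 7 │ 8 │ 9 │ ÷ │            ┃┃   
      ┃├───┼───┼───┼───┤            ┃┃   
      ┃│ 4 │ 5 │ 6 │ × │            ┃┃   


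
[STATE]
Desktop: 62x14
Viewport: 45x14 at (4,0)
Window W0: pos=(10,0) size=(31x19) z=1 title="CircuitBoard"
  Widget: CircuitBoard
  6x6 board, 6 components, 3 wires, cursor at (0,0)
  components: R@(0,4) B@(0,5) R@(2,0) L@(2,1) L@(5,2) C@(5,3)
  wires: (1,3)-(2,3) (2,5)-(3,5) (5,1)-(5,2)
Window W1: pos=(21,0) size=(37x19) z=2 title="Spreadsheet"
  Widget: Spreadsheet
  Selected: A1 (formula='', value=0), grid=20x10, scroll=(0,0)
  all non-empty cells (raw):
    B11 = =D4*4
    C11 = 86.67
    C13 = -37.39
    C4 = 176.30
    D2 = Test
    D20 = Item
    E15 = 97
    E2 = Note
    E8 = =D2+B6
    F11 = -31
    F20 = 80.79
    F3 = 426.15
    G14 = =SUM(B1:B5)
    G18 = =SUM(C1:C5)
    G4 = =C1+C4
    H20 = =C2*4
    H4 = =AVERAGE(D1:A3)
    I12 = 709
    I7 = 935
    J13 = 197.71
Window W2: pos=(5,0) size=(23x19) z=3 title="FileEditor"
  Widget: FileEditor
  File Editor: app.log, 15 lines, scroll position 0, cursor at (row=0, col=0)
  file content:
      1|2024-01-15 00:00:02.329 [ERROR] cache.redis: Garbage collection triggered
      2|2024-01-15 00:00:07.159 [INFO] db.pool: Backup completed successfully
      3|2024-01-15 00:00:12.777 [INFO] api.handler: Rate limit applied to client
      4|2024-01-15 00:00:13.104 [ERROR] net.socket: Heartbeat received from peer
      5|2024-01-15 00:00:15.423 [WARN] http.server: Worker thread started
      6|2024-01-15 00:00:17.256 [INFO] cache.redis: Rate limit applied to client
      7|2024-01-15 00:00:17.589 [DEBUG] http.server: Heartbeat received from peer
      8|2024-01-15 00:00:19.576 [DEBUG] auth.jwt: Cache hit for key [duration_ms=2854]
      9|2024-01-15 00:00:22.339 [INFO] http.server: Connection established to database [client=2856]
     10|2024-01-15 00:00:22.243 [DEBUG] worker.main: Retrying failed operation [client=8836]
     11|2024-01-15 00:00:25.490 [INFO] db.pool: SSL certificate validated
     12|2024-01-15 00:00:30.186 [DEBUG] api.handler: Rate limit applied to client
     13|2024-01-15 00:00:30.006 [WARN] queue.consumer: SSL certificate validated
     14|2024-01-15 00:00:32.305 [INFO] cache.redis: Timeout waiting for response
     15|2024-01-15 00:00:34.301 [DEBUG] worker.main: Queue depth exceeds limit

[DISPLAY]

 ┏━━━━━━━━━━━━━━━━━━━━━┓━━━━━━━━━━━━━━━━━━━━━
 ┃ FileEditor          ┃dsheet               
 ┠─────────────────────┨─────────────────────
 ┃█024-01-15 00:00:02.▲┃                     
 ┃2024-01-15 00:00:07.█┃ A       B       C   
 ┃2024-01-15 00:00:12.░┃---------------------
 ┃2024-01-15 00:00:13.░┃   [0]       0       
 ┃2024-01-15 00:00:15.░┃     0       0       
 ┃2024-01-15 00:00:17.░┃     0       0       
 ┃2024-01-15 00:00:17.░┃     0       0  176.3
 ┃2024-01-15 00:00:19.░┃     0       0       
 ┃2024-01-15 00:00:22.░┃     0       0       
 ┃2024-01-15 00:00:22.░┃     0       0       
 ┃2024-01-15 00:00:25.░┃     0       0       


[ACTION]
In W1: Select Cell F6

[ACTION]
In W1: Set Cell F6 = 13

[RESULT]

 ┏━━━━━━━━━━━━━━━━━━━━━┓━━━━━━━━━━━━━━━━━━━━━
 ┃ FileEditor          ┃dsheet               
 ┠─────────────────────┨─────────────────────
 ┃█024-01-15 00:00:02.▲┃                     
 ┃2024-01-15 00:00:07.█┃ A       B       C   
 ┃2024-01-15 00:00:12.░┃---------------------
 ┃2024-01-15 00:00:13.░┃     0       0       
 ┃2024-01-15 00:00:15.░┃     0       0       
 ┃2024-01-15 00:00:17.░┃     0       0       
 ┃2024-01-15 00:00:17.░┃     0       0  176.3
 ┃2024-01-15 00:00:19.░┃     0       0       
 ┃2024-01-15 00:00:22.░┃     0       0       
 ┃2024-01-15 00:00:22.░┃     0       0       
 ┃2024-01-15 00:00:25.░┃     0       0       


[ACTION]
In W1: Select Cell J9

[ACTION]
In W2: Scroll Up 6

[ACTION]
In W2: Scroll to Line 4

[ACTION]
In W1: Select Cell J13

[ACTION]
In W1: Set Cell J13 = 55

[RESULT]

 ┏━━━━━━━━━━━━━━━━━━━━━┓━━━━━━━━━━━━━━━━━━━━━
 ┃ FileEditor          ┃dsheet               
 ┠─────────────────────┨─────────────────────
 ┃█024-01-15 00:00:02.▲┃5                    
 ┃2024-01-15 00:00:07.█┃ A       B       C   
 ┃2024-01-15 00:00:12.░┃---------------------
 ┃2024-01-15 00:00:13.░┃     0       0       
 ┃2024-01-15 00:00:15.░┃     0       0       
 ┃2024-01-15 00:00:17.░┃     0       0       
 ┃2024-01-15 00:00:17.░┃     0       0  176.3
 ┃2024-01-15 00:00:19.░┃     0       0       
 ┃2024-01-15 00:00:22.░┃     0       0       
 ┃2024-01-15 00:00:22.░┃     0       0       
 ┃2024-01-15 00:00:25.░┃     0       0       


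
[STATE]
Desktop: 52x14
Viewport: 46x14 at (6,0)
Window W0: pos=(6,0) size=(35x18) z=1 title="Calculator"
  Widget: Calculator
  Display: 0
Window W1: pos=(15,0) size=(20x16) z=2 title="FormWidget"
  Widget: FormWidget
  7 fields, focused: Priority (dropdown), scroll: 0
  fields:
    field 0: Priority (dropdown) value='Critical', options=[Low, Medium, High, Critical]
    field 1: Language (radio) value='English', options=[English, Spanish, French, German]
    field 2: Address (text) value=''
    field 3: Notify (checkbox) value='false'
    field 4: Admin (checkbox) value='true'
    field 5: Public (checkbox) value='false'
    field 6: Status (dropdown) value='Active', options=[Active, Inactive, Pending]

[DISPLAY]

┏━━━━━━━━┏━━━━━━━━━━━━━━━━━━┓━━━━━┓           
┃ Calcula┃ FormWidget       ┃     ┃           
┠────────┠──────────────────┨─────┨           
┃        ┃> Priority:   [C▼]┃    0┃           
┃┌───┬───┃  Language:   (●) ┃     ┃           
┃│ 7 │ 8 ┃  Address:    [  ]┃     ┃           
┃├───┼───┃  Notify:     [ ] ┃     ┃           
┃│ 4 │ 5 ┃  Admin:      [x] ┃     ┃           
┃├───┼───┃  Public:     [ ] ┃     ┃           
┃│ 1 │ 2 ┃  Status:     [A▼]┃     ┃           
┃├───┼───┃                  ┃     ┃           
┃│ 0 │ . ┃                  ┃     ┃           
┃├───┼───┃                  ┃     ┃           
┃│ C │ MC┃                  ┃     ┃           


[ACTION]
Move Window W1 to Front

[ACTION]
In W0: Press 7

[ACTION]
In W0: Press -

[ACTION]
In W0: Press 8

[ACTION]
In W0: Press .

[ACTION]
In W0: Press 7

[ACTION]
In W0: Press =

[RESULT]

┏━━━━━━━━┏━━━━━━━━━━━━━━━━━━┓━━━━━┓           
┃ Calcula┃ FormWidget       ┃     ┃           
┠────────┠──────────────────┨─────┨           
┃        ┃> Priority:   [C▼]┃ -1.7┃           
┃┌───┬───┃  Language:   (●) ┃     ┃           
┃│ 7 │ 8 ┃  Address:    [  ]┃     ┃           
┃├───┼───┃  Notify:     [ ] ┃     ┃           
┃│ 4 │ 5 ┃  Admin:      [x] ┃     ┃           
┃├───┼───┃  Public:     [ ] ┃     ┃           
┃│ 1 │ 2 ┃  Status:     [A▼]┃     ┃           
┃├───┼───┃                  ┃     ┃           
┃│ 0 │ . ┃                  ┃     ┃           
┃├───┼───┃                  ┃     ┃           
┃│ C │ MC┃                  ┃     ┃           


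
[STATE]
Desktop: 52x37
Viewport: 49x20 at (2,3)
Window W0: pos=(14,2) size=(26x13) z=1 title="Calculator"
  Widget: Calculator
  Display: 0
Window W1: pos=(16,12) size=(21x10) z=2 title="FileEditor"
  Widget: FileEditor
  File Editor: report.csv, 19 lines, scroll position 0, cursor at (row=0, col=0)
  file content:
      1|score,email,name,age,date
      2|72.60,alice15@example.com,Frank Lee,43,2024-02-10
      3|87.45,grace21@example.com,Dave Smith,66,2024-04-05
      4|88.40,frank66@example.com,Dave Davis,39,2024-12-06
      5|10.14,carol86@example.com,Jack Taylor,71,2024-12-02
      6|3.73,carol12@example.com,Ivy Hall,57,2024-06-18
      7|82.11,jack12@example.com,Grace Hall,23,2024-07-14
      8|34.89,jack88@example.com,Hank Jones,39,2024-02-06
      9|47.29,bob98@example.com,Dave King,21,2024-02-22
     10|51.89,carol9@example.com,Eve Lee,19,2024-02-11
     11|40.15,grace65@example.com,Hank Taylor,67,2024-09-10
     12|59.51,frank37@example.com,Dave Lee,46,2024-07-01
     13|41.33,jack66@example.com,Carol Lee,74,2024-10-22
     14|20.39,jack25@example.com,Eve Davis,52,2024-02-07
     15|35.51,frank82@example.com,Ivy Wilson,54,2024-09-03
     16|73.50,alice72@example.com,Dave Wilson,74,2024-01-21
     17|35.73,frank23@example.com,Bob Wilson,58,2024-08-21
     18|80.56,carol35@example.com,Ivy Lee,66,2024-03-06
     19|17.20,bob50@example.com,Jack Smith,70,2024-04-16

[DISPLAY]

            ┃ Calculator             ┃           
            ┠────────────────────────┨           
            ┃                       0┃           
            ┃┌───┬───┬───┬───┐       ┃           
            ┃│ 7 │ 8 │ 9 │ ÷ │       ┃           
            ┃├───┼───┼───┼───┤       ┃           
            ┃│ 4 │ 5 │ 6 │ × │       ┃           
            ┃├───┼───┼───┼───┤       ┃           
            ┃│ 1 │ 2 │ 3 │ - │       ┃           
            ┃├┏━━━━━━━━━━━━━━━━━━━┓  ┃           
            ┃│┃ FileEditor        ┃  ┃           
            ┗━┠───────────────────┨━━┛           
              ┃█core,email,name,a▲┃              
              ┃72.60,alice15@exam█┃              
              ┃87.45,grace21@exam░┃              
              ┃88.40,frank66@exam░┃              
              ┃10.14,carol86@exam░┃              
              ┃3.73,carol12@examp▼┃              
              ┗━━━━━━━━━━━━━━━━━━━┛              
                                                 


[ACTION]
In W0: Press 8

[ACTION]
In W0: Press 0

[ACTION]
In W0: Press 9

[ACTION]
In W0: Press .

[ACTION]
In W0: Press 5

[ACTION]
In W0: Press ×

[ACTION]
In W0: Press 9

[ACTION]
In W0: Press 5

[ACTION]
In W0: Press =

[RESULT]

            ┃ Calculator             ┃           
            ┠────────────────────────┨           
            ┃                 76902.5┃           
            ┃┌───┬───┬───┬───┐       ┃           
            ┃│ 7 │ 8 │ 9 │ ÷ │       ┃           
            ┃├───┼───┼───┼───┤       ┃           
            ┃│ 4 │ 5 │ 6 │ × │       ┃           
            ┃├───┼───┼───┼───┤       ┃           
            ┃│ 1 │ 2 │ 3 │ - │       ┃           
            ┃├┏━━━━━━━━━━━━━━━━━━━┓  ┃           
            ┃│┃ FileEditor        ┃  ┃           
            ┗━┠───────────────────┨━━┛           
              ┃█core,email,name,a▲┃              
              ┃72.60,alice15@exam█┃              
              ┃87.45,grace21@exam░┃              
              ┃88.40,frank66@exam░┃              
              ┃10.14,carol86@exam░┃              
              ┃3.73,carol12@examp▼┃              
              ┗━━━━━━━━━━━━━━━━━━━┛              
                                                 


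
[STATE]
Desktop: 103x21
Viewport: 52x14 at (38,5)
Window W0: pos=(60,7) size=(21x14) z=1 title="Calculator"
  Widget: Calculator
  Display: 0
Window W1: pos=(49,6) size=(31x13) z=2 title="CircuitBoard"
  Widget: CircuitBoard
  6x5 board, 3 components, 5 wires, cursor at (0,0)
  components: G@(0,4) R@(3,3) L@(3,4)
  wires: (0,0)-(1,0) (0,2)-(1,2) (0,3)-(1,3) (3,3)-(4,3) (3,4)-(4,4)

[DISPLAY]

                                                    
           ┏━━━━━━━━━━━━━━━━━━━━━━━━━━━━━┓          
           ┃ CircuitBoard                ┃┓         
           ┠─────────────────────────────┨┃         
           ┃   0 1 2 3 4 5               ┃┨         
           ┃0  [.]      ·   ·   G        ┃┃         
           ┃    │       │   │            ┃┃         
           ┃1   ·       ·   ·            ┃┃         
           ┃                             ┃┃         
           ┃2                            ┃┃         
           ┃                             ┃┃         
           ┃3               R   L        ┃┃         
           ┃                │   │        ┃┃         
           ┗━━━━━━━━━━━━━━━━━━━━━━━━━━━━━┛┃         


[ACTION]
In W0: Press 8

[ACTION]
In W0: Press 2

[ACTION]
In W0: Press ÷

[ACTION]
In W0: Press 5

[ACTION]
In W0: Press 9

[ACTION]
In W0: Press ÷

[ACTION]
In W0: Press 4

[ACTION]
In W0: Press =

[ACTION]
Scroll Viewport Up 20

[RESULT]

                                                    
                                                    
                                                    
                                                    
                                                    
                                                    
           ┏━━━━━━━━━━━━━━━━━━━━━━━━━━━━━┓          
           ┃ CircuitBoard                ┃┓         
           ┠─────────────────────────────┨┃         
           ┃   0 1 2 3 4 5               ┃┨         
           ┃0  [.]      ·   ·   G        ┃┃         
           ┃    │       │   │            ┃┃         
           ┃1   ·       ·   ·            ┃┃         
           ┃                             ┃┃         


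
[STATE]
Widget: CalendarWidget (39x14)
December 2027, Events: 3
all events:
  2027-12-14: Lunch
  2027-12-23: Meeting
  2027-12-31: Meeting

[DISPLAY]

             December 2027             
Mo Tu We Th Fr Sa Su                   
       1  2  3  4  5                   
 6  7  8  9 10 11 12                   
13 14* 15 16 17 18 19                  
20 21 22 23* 24 25 26                  
27 28 29 30 31*                        
                                       
                                       
                                       
                                       
                                       
                                       
                                       


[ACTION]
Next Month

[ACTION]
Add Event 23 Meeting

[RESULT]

              January 2028             
Mo Tu We Th Fr Sa Su                   
                1  2                   
 3  4  5  6  7  8  9                   
10 11 12 13 14 15 16                   
17 18 19 20 21 22 23*                  
24 25 26 27 28 29 30                   
31                                     
                                       
                                       
                                       
                                       
                                       
                                       


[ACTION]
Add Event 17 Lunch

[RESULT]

              January 2028             
Mo Tu We Th Fr Sa Su                   
                1  2                   
 3  4  5  6  7  8  9                   
10 11 12 13 14 15 16                   
17* 18 19 20 21 22 23*                 
24 25 26 27 28 29 30                   
31                                     
                                       
                                       
                                       
                                       
                                       
                                       


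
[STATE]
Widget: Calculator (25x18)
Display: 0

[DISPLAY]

                        0
┌───┬───┬───┬───┐        
│ 7 │ 8 │ 9 │ ÷ │        
├───┼───┼───┼───┤        
│ 4 │ 5 │ 6 │ × │        
├───┼───┼───┼───┤        
│ 1 │ 2 │ 3 │ - │        
├───┼───┼───┼───┤        
│ 0 │ . │ = │ + │        
├───┼───┼───┼───┤        
│ C │ MC│ MR│ M+│        
└───┴───┴───┴───┘        
                         
                         
                         
                         
                         
                         


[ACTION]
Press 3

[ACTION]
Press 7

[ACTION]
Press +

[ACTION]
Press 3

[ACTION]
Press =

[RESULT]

                       40
┌───┬───┬───┬───┐        
│ 7 │ 8 │ 9 │ ÷ │        
├───┼───┼───┼───┤        
│ 4 │ 5 │ 6 │ × │        
├───┼───┼───┼───┤        
│ 1 │ 2 │ 3 │ - │        
├───┼───┼───┼───┤        
│ 0 │ . │ = │ + │        
├───┼───┼───┼───┤        
│ C │ MC│ MR│ M+│        
└───┴───┴───┴───┘        
                         
                         
                         
                         
                         
                         


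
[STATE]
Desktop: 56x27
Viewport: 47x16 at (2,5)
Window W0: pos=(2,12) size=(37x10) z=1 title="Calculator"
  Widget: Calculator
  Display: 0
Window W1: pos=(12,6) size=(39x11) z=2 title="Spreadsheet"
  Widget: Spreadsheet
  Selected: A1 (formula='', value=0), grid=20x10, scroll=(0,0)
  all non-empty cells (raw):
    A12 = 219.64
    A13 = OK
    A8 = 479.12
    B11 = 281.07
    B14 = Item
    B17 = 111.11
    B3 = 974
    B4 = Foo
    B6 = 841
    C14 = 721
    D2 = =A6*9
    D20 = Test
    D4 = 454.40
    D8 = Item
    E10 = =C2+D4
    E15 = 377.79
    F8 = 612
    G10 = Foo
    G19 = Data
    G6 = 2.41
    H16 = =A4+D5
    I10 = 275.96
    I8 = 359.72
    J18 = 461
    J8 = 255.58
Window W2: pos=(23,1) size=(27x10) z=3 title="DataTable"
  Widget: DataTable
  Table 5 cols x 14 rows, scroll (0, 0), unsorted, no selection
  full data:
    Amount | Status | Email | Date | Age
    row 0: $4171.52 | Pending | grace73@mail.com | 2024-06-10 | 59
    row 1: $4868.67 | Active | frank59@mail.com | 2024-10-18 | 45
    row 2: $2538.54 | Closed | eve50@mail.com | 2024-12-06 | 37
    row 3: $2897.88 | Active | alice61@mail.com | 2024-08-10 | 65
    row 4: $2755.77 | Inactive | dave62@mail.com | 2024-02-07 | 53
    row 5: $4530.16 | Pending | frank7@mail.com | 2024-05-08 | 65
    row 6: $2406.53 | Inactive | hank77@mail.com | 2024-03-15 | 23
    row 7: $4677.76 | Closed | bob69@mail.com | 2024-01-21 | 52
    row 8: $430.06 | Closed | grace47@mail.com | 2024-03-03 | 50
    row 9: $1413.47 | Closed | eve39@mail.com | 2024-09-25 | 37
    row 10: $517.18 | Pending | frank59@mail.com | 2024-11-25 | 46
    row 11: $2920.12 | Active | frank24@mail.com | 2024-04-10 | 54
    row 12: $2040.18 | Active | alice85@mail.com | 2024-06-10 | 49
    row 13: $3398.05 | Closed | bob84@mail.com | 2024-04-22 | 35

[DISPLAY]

                     ┃────────┼────────┼───────
          ┏━━━━━━━━━━┃$4171.52│Pending │grace73
          ┃ Spreadshe┃$4868.67│Active  │frank59
          ┠──────────┃$2538.54│Closed  │eve50@m
          ┃A1:       ┃$2897.88│Active  │alice61
          ┃       A  ┗━━━━━━━━━━━━━━━━━━━━━━━━━
          ┃------------------------------------
┏━━━━━━━━━┃  1      [0]       0       0       0
┃ Calculat┃  2        0       0       0       0
┠─────────┃  3        0     974       0       0
┃         ┃  4        0Foo            0  454.40
┃┌───┬───┬┗━━━━━━━━━━━━━━━━━━━━━━━━━━━━━━━━━━━━
┃│ 7 │ 8 │ 9 │ ÷ │                  ┃          
┃├───┼───┼───┼───┤                  ┃          
┃│ 4 │ 5 │ 6 │ × │                  ┃          
┃└───┴───┴───┴───┘                  ┃          


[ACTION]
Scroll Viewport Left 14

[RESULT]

                       ┃────────┼────────┼─────
            ┏━━━━━━━━━━┃$4171.52│Pending │grace
            ┃ Spreadshe┃$4868.67│Active  │frank
            ┠──────────┃$2538.54│Closed  │eve50
            ┃A1:       ┃$2897.88│Active  │alice
            ┃       A  ┗━━━━━━━━━━━━━━━━━━━━━━━
            ┃----------------------------------
  ┏━━━━━━━━━┃  1      [0]       0       0      
  ┃ Calculat┃  2        0       0       0      
  ┠─────────┃  3        0     974       0      
  ┃         ┃  4        0Foo            0  454.
  ┃┌───┬───┬┗━━━━━━━━━━━━━━━━━━━━━━━━━━━━━━━━━━
  ┃│ 7 │ 8 │ 9 │ ÷ │                  ┃        
  ┃├───┼───┼───┼───┤                  ┃        
  ┃│ 4 │ 5 │ 6 │ × │                  ┃        
  ┃└───┴───┴───┴───┘                  ┃        


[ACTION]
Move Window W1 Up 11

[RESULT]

            ┃----------┃────────┼────────┼─────
            ┃  1      [┃$4171.52│Pending │grace
            ┃  2       ┃$4868.67│Active  │frank
            ┃  3       ┃$2538.54│Closed  │eve50
            ┃  4       ┃$2897.88│Active  │alice
            ┗━━━━━━━━━━┗━━━━━━━━━━━━━━━━━━━━━━━
                                               
  ┏━━━━━━━━━━━━━━━━━━━━━━━━━━━━━━━━━━━┓        
  ┃ Calculator                        ┃        
  ┠───────────────────────────────────┨        
  ┃                                  0┃        
  ┃┌───┬───┬───┬───┐                  ┃        
  ┃│ 7 │ 8 │ 9 │ ÷ │                  ┃        
  ┃├───┼───┼───┼───┤                  ┃        
  ┃│ 4 │ 5 │ 6 │ × │                  ┃        
  ┃└───┴───┴───┴───┘                  ┃        
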